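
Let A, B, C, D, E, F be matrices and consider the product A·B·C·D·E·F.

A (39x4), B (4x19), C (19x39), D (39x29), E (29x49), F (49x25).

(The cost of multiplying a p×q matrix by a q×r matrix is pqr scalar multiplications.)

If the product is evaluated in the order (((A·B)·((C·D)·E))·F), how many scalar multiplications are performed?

(A·B): 39×4 by 4×19 → 39×19, cost 39·4·19 = 2964
(C·D): 19×39 by 39×29 → 19×29, cost 19·39·29 = 21489
((C·D)·E): 19×29 by 29×49 → 19×49, cost 19·29·49 = 26999; cumulative 48488
((A·B)·((C·D)·E)): 39×19 by 19×49 → 39×49, cost 39·19·49 = 36309; cumulative 87761
(((A·B)·((C·D)·E))·F): 39×49 by 49×25 → 39×25, cost 39·49·25 = 47775; cumulative 135536
Total: 135536 scalar multiplications.

135536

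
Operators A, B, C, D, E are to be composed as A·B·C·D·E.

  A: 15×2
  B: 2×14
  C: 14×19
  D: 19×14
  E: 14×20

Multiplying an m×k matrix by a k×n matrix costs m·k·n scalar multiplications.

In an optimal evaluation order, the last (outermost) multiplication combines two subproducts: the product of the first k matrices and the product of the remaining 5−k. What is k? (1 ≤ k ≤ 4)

Adjacent pairs: AB = 15·2·14 = 420; BC = 2·14·19 = 532; CD = 14·19·14 = 3724; DE = 19·14·20 = 5320.
Length 3: A..C: k=1: 0+532+15·2·19=1102; k=2: 420+0+15·14·19=4410 → min 1102 | B..D: k=2: 0+3724+2·14·14=4116; k=3: 532+0+2·19·14=1064 → min 1064 | C..E: k=3: 0+5320+14·19·20=10640; k=4: 3724+0+14·14·20=7644 → min 7644.
Length 4: A..D: k=1: 0+1064+15·2·14=1484; k=2: 420+3724+15·14·14=7084; k=3: 1102+0+15·19·14=5092 → min 1484 | B..E: k=2: 0+7644+2·14·20=8204; k=3: 532+5320+2·19·20=6612; k=4: 1064+0+2·14·20=1624 → min 1624.
Top-level splits: k=1: (A..A)·(B..E) → 0+1624+15·2·20 = 2224; k=2: (A..B)·(C..E) → 420+7644+15·14·20 = 12264; k=3: (A..C)·(D..E) → 1102+5320+15·19·20 = 12122; k=4: (A..D)·(E..E) → 1484+0+15·14·20 = 5684.
Best split is after A, i.e. k = 1.

1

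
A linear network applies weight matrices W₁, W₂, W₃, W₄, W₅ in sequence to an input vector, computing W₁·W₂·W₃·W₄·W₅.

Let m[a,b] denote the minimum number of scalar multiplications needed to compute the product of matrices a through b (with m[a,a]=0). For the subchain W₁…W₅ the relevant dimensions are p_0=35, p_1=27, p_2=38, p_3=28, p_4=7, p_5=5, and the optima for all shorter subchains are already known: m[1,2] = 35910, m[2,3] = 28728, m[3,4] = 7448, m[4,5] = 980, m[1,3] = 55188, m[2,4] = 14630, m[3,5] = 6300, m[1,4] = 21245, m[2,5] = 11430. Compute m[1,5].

16155

m[1,5] = min over k∈[1,4] of m[1,k]+m[k+1,5]+p_{0}·p_k·p_{5}.
k=1: 0 + 11430 + 35·27·5 = 16155; k=2: 35910 + 6300 + 35·38·5 = 48860; k=3: 55188 + 980 + 35·28·5 = 61068; k=4: 21245 + 0 + 35·7·5 = 22470.
Minimum: 16155 at k=1.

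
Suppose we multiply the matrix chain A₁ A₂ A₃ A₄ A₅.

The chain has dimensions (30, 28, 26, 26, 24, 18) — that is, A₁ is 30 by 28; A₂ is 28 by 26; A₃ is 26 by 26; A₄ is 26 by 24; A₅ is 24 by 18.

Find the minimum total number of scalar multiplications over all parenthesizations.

51624

Adjacent pairs: A₁A₂ = 30·28·26 = 21840; A₂A₃ = 28·26·26 = 18928; A₃A₄ = 26·26·24 = 16224; A₄A₅ = 26·24·18 = 11232.
Length 3: A₁..A₃: k=1: 0+18928+30·28·26=40768; k=2: 21840+0+30·26·26=42120 → min 40768 | A₂..A₄: k=2: 0+16224+28·26·24=33696; k=3: 18928+0+28·26·24=36400 → min 33696 | A₃..A₅: k=3: 0+11232+26·26·18=23400; k=4: 16224+0+26·24·18=27456 → min 23400.
Length 4: A₁..A₄: k=1: 0+33696+30·28·24=53856; k=2: 21840+16224+30·26·24=56784; k=3: 40768+0+30·26·24=59488 → min 53856 | A₂..A₅: k=2: 0+23400+28·26·18=36504; k=3: 18928+11232+28·26·18=43264; k=4: 33696+0+28·24·18=45792 → min 36504.
Length 5: A₁..A₅: k=1: 0+36504+30·28·18=51624; k=2: 21840+23400+30·26·18=59280; k=3: 40768+11232+30·26·18=66040; k=4: 53856+0+30·24·18=66816 → min 51624.
Optimal order: (A₁ (A₂ (A₃ (A₄ A₅)))) with cost 51624.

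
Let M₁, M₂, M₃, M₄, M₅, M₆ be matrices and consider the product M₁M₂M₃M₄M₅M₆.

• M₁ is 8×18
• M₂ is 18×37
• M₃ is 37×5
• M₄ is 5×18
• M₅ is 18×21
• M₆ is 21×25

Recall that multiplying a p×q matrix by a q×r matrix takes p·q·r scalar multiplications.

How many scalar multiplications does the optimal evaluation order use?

Adjacent pairs: M₁M₂ = 8·18·37 = 5328; M₂M₃ = 18·37·5 = 3330; M₃M₄ = 37·5·18 = 3330; M₄M₅ = 5·18·21 = 1890; M₅M₆ = 18·21·25 = 9450.
Length 3: M₁..M₃: k=1: 0+3330+8·18·5=4050; k=2: 5328+0+8·37·5=6808 → min 4050 | M₂..M₄: k=2: 0+3330+18·37·18=15318; k=3: 3330+0+18·5·18=4950 → min 4950 | M₃..M₅: k=3: 0+1890+37·5·21=5775; k=4: 3330+0+37·18·21=17316 → min 5775 | M₄..M₆: k=4: 0+9450+5·18·25=11700; k=5: 1890+0+5·21·25=4515 → min 4515.
Length 4: M₁..M₄: k=1: 0+4950+8·18·18=7542; k=2: 5328+3330+8·37·18=13986; k=3: 4050+0+8·5·18=4770 → min 4770 | M₂..M₅: k=2: 0+5775+18·37·21=19761; k=3: 3330+1890+18·5·21=7110; k=4: 4950+0+18·18·21=11754 → min 7110 | M₃..M₆: k=3: 0+4515+37·5·25=9140; k=4: 3330+9450+37·18·25=29430; k=5: 5775+0+37·21·25=25200 → min 9140.
Length 5: M₁..M₅: k=1: 0+7110+8·18·21=10134; k=2: 5328+5775+8·37·21=17319; k=3: 4050+1890+8·5·21=6780; k=4: 4770+0+8·18·21=7794 → min 6780 | M₂..M₆: k=2: 0+9140+18·37·25=25790; k=3: 3330+4515+18·5·25=10095; k=4: 4950+9450+18·18·25=22500; k=5: 7110+0+18·21·25=16560 → min 10095.
Length 6: M₁..M₆: k=1: 0+10095+8·18·25=13695; k=2: 5328+9140+8·37·25=21868; k=3: 4050+4515+8·5·25=9565; k=4: 4770+9450+8·18·25=17820; k=5: 6780+0+8·21·25=10980 → min 9565.
Optimal order: ((M₁(M₂M₃))((M₄M₅)M₆)) with cost 9565.

9565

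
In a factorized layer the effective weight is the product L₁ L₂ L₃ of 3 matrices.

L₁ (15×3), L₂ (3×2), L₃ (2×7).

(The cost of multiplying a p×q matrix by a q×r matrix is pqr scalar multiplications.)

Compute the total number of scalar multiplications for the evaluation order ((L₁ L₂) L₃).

(L₁ L₂): 15×3 by 3×2 → 15×2, cost 15·3·2 = 90
((L₁ L₂) L₃): 15×2 by 2×7 → 15×7, cost 15·2·7 = 210; cumulative 300
Total: 300 scalar multiplications.

300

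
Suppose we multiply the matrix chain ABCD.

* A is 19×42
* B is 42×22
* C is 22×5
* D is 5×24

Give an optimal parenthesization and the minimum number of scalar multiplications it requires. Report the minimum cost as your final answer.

10890

Adjacent pairs: AB = 19·42·22 = 17556; BC = 42·22·5 = 4620; CD = 22·5·24 = 2640.
Length 3: A..C: k=1: 0+4620+19·42·5=8610; k=2: 17556+0+19·22·5=19646 → min 8610 | B..D: k=2: 0+2640+42·22·24=24816; k=3: 4620+0+42·5·24=9660 → min 9660.
Length 4: A..D: k=1: 0+9660+19·42·24=28812; k=2: 17556+2640+19·22·24=30228; k=3: 8610+0+19·5·24=10890 → min 10890.
Optimal parenthesization: ((A(BC))D) with cost 10890.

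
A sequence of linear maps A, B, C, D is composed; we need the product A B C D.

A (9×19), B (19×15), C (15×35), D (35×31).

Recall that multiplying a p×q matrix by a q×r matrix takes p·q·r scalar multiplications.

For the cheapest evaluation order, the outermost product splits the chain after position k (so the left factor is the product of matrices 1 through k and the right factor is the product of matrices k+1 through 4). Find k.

3

Adjacent pairs: AB = 9·19·15 = 2565; BC = 19·15·35 = 9975; CD = 15·35·31 = 16275.
Length 3: A..C: k=1: 0+9975+9·19·35=15960; k=2: 2565+0+9·15·35=7290 → min 7290 | B..D: k=2: 0+16275+19·15·31=25110; k=3: 9975+0+19·35·31=30590 → min 25110.
Top-level splits: k=1: (A..A)·(B..D) → 0+25110+9·19·31 = 30411; k=2: (A..B)·(C..D) → 2565+16275+9·15·31 = 23025; k=3: (A..C)·(D..D) → 7290+0+9·35·31 = 17055.
Best split is after C, i.e. k = 3.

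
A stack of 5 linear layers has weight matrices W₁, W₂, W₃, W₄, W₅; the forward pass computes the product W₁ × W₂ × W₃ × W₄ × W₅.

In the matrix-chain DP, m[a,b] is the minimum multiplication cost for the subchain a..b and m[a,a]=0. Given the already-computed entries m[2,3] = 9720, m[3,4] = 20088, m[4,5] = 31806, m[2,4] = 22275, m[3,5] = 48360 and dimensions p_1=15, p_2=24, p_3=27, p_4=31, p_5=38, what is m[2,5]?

m[2,5] = min over k∈[2,4] of m[2,k]+m[k+1,5]+p_{1}·p_k·p_{5}.
k=2: 0 + 48360 + 15·24·38 = 62040; k=3: 9720 + 31806 + 15·27·38 = 56916; k=4: 22275 + 0 + 15·31·38 = 39945.
Minimum: 39945 at k=4.

39945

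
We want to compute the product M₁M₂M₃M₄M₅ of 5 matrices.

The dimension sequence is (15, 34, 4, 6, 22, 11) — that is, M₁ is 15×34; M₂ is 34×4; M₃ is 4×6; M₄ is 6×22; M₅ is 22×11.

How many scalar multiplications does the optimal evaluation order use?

4196

Adjacent pairs: M₁M₂ = 15·34·4 = 2040; M₂M₃ = 34·4·6 = 816; M₃M₄ = 4·6·22 = 528; M₄M₅ = 6·22·11 = 1452.
Length 3: M₁..M₃: k=1: 0+816+15·34·6=3876; k=2: 2040+0+15·4·6=2400 → min 2400 | M₂..M₄: k=2: 0+528+34·4·22=3520; k=3: 816+0+34·6·22=5304 → min 3520 | M₃..M₅: k=3: 0+1452+4·6·11=1716; k=4: 528+0+4·22·11=1496 → min 1496.
Length 4: M₁..M₄: k=1: 0+3520+15·34·22=14740; k=2: 2040+528+15·4·22=3888; k=3: 2400+0+15·6·22=4380 → min 3888 | M₂..M₅: k=2: 0+1496+34·4·11=2992; k=3: 816+1452+34·6·11=4512; k=4: 3520+0+34·22·11=11748 → min 2992.
Length 5: M₁..M₅: k=1: 0+2992+15·34·11=8602; k=2: 2040+1496+15·4·11=4196; k=3: 2400+1452+15·6·11=4842; k=4: 3888+0+15·22·11=7518 → min 4196.
Optimal order: ((M₁M₂)((M₃M₄)M₅)) with cost 4196.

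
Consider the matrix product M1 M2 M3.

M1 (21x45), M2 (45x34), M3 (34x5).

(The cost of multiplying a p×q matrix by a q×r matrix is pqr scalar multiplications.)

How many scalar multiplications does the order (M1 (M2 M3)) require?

12375

(M2 M3): 45×34 by 34×5 → 45×5, cost 45·34·5 = 7650
(M1 (M2 M3)): 21×45 by 45×5 → 21×5, cost 21·45·5 = 4725; cumulative 12375
Total: 12375 scalar multiplications.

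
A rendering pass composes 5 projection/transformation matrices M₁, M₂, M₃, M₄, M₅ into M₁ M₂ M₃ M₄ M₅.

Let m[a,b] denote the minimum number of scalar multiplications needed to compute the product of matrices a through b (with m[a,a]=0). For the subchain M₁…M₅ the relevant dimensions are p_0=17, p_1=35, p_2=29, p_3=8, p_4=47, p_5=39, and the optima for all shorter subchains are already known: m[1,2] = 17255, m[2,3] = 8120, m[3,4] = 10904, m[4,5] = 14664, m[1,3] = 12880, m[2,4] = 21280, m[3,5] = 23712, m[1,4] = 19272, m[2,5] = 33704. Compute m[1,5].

32848

m[1,5] = min over k∈[1,4] of m[1,k]+m[k+1,5]+p_{0}·p_k·p_{5}.
k=1: 0 + 33704 + 17·35·39 = 56909; k=2: 17255 + 23712 + 17·29·39 = 60194; k=3: 12880 + 14664 + 17·8·39 = 32848; k=4: 19272 + 0 + 17·47·39 = 50433.
Minimum: 32848 at k=3.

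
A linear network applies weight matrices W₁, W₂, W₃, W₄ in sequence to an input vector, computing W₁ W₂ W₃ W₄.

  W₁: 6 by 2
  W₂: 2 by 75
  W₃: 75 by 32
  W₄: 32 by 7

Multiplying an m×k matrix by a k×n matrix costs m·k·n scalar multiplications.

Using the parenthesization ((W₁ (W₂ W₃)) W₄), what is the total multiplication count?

6528

(W₂ W₃): 2×75 by 75×32 → 2×32, cost 2·75·32 = 4800
(W₁ (W₂ W₃)): 6×2 by 2×32 → 6×32, cost 6·2·32 = 384; cumulative 5184
((W₁ (W₂ W₃)) W₄): 6×32 by 32×7 → 6×7, cost 6·32·7 = 1344; cumulative 6528
Total: 6528 scalar multiplications.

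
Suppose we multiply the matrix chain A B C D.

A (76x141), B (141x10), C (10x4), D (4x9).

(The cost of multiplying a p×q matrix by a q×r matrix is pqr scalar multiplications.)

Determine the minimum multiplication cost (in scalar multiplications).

51240

Adjacent pairs: AB = 76·141·10 = 107160; BC = 141·10·4 = 5640; CD = 10·4·9 = 360.
Length 3: A..C: k=1: 0+5640+76·141·4=48504; k=2: 107160+0+76·10·4=110200 → min 48504 | B..D: k=2: 0+360+141·10·9=13050; k=3: 5640+0+141·4·9=10716 → min 10716.
Length 4: A..D: k=1: 0+10716+76·141·9=107160; k=2: 107160+360+76·10·9=114360; k=3: 48504+0+76·4·9=51240 → min 51240.
Optimal order: ((A (B C)) D) with cost 51240.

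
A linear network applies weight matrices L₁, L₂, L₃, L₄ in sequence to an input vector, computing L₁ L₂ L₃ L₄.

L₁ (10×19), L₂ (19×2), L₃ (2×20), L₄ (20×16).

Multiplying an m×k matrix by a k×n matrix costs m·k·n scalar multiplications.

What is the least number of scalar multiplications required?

Adjacent pairs: L₁L₂ = 10·19·2 = 380; L₂L₃ = 19·2·20 = 760; L₃L₄ = 2·20·16 = 640.
Length 3: L₁..L₃: k=1: 0+760+10·19·20=4560; k=2: 380+0+10·2·20=780 → min 780 | L₂..L₄: k=2: 0+640+19·2·16=1248; k=3: 760+0+19·20·16=6840 → min 1248.
Length 4: L₁..L₄: k=1: 0+1248+10·19·16=4288; k=2: 380+640+10·2·16=1340; k=3: 780+0+10·20·16=3980 → min 1340.
Optimal order: ((L₁ L₂) (L₃ L₄)) with cost 1340.

1340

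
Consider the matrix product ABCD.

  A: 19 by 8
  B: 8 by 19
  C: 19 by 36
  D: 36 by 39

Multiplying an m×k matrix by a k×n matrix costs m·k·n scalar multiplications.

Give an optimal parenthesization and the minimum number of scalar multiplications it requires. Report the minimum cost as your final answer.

Adjacent pairs: AB = 19·8·19 = 2888; BC = 8·19·36 = 5472; CD = 19·36·39 = 26676.
Length 3: A..C: k=1: 0+5472+19·8·36=10944; k=2: 2888+0+19·19·36=15884 → min 10944 | B..D: k=2: 0+26676+8·19·39=32604; k=3: 5472+0+8·36·39=16704 → min 16704.
Length 4: A..D: k=1: 0+16704+19·8·39=22632; k=2: 2888+26676+19·19·39=43643; k=3: 10944+0+19·36·39=37620 → min 22632.
Optimal parenthesization: (A((BC)D)) with cost 22632.

22632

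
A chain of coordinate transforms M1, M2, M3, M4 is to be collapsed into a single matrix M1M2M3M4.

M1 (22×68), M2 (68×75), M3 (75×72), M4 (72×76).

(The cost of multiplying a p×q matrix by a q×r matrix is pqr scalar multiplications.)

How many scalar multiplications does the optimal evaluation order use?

351384

Adjacent pairs: M1M2 = 22·68·75 = 112200; M2M3 = 68·75·72 = 367200; M3M4 = 75·72·76 = 410400.
Length 3: M1..M3: k=1: 0+367200+22·68·72=474912; k=2: 112200+0+22·75·72=231000 → min 231000 | M2..M4: k=2: 0+410400+68·75·76=798000; k=3: 367200+0+68·72·76=739296 → min 739296.
Length 4: M1..M4: k=1: 0+739296+22·68·76=852992; k=2: 112200+410400+22·75·76=648000; k=3: 231000+0+22·72·76=351384 → min 351384.
Optimal order: (((M1M2)M3)M4) with cost 351384.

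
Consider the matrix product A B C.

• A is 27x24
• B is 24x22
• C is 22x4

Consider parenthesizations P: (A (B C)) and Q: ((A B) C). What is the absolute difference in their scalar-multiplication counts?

Order P = (A (B C)): (B C): 24×22 by 22×4 → 24×4, cost 24·22·4 = 2112; (A (B C)): 27×24 by 24×4 → 27×4, cost 27·24·4 = 2592; cumulative 4704. Total 4704.
Order Q = ((A B) C): (A B): 27×24 by 24×22 → 27×22, cost 27·24·22 = 14256; ((A B) C): 27×22 by 22×4 → 27×4, cost 27·22·4 = 2376; cumulative 16632. Total 16632.
Difference: |4704 − 16632| = 11928.

11928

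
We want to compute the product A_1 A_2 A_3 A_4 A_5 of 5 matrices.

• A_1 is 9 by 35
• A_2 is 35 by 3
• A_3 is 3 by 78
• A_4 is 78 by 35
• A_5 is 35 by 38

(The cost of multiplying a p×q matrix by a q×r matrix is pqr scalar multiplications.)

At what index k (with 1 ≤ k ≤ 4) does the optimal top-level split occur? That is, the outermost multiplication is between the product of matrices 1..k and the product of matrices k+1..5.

2

Adjacent pairs: A_1A_2 = 9·35·3 = 945; A_2A_3 = 35·3·78 = 8190; A_3A_4 = 3·78·35 = 8190; A_4A_5 = 78·35·38 = 103740.
Length 3: A_1..A_3: k=1: 0+8190+9·35·78=32760; k=2: 945+0+9·3·78=3051 → min 3051 | A_2..A_4: k=2: 0+8190+35·3·35=11865; k=3: 8190+0+35·78·35=103740 → min 11865 | A_3..A_5: k=3: 0+103740+3·78·38=112632; k=4: 8190+0+3·35·38=12180 → min 12180.
Length 4: A_1..A_4: k=1: 0+11865+9·35·35=22890; k=2: 945+8190+9·3·35=10080; k=3: 3051+0+9·78·35=27621 → min 10080 | A_2..A_5: k=2: 0+12180+35·3·38=16170; k=3: 8190+103740+35·78·38=215670; k=4: 11865+0+35·35·38=58415 → min 16170.
Top-level splits: k=1: (A_1..A_1)·(A_2..A_5) → 0+16170+9·35·38 = 28140; k=2: (A_1..A_2)·(A_3..A_5) → 945+12180+9·3·38 = 14151; k=3: (A_1..A_3)·(A_4..A_5) → 3051+103740+9·78·38 = 133467; k=4: (A_1..A_4)·(A_5..A_5) → 10080+0+9·35·38 = 22050.
Best split is after A_2, i.e. k = 2.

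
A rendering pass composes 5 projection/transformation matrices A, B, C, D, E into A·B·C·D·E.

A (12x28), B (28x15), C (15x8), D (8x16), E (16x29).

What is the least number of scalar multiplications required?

Adjacent pairs: AB = 12·28·15 = 5040; BC = 28·15·8 = 3360; CD = 15·8·16 = 1920; DE = 8·16·29 = 3712.
Length 3: A..C: k=1: 0+3360+12·28·8=6048; k=2: 5040+0+12·15·8=6480 → min 6048 | B..D: k=2: 0+1920+28·15·16=8640; k=3: 3360+0+28·8·16=6944 → min 6944 | C..E: k=3: 0+3712+15·8·29=7192; k=4: 1920+0+15·16·29=8880 → min 7192.
Length 4: A..D: k=1: 0+6944+12·28·16=12320; k=2: 5040+1920+12·15·16=9840; k=3: 6048+0+12·8·16=7584 → min 7584 | B..E: k=2: 0+7192+28·15·29=19372; k=3: 3360+3712+28·8·29=13568; k=4: 6944+0+28·16·29=19936 → min 13568.
Length 5: A..E: k=1: 0+13568+12·28·29=23312; k=2: 5040+7192+12·15·29=17452; k=3: 6048+3712+12·8·29=12544; k=4: 7584+0+12·16·29=13152 → min 12544.
Optimal order: ((A·(B·C))·(D·E)) with cost 12544.

12544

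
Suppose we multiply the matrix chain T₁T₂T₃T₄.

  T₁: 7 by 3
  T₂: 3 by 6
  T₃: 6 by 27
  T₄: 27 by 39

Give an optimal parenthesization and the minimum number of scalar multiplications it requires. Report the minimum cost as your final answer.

Adjacent pairs: T₁T₂ = 7·3·6 = 126; T₂T₃ = 3·6·27 = 486; T₃T₄ = 6·27·39 = 6318.
Length 3: T₁..T₃: k=1: 0+486+7·3·27=1053; k=2: 126+0+7·6·27=1260 → min 1053 | T₂..T₄: k=2: 0+6318+3·6·39=7020; k=3: 486+0+3·27·39=3645 → min 3645.
Length 4: T₁..T₄: k=1: 0+3645+7·3·39=4464; k=2: 126+6318+7·6·39=8082; k=3: 1053+0+7·27·39=8424 → min 4464.
Optimal parenthesization: (T₁((T₂T₃)T₄)) with cost 4464.

4464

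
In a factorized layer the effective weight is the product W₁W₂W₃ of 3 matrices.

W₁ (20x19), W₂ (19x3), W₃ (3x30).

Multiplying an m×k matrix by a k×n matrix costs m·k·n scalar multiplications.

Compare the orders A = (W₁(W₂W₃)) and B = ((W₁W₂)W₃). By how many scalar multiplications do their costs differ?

Order A = (W₁(W₂W₃)): (W₂W₃): 19×3 by 3×30 → 19×30, cost 19·3·30 = 1710; (W₁(W₂W₃)): 20×19 by 19×30 → 20×30, cost 20·19·30 = 11400; cumulative 13110. Total 13110.
Order B = ((W₁W₂)W₃): (W₁W₂): 20×19 by 19×3 → 20×3, cost 20·19·3 = 1140; ((W₁W₂)W₃): 20×3 by 3×30 → 20×30, cost 20·3·30 = 1800; cumulative 2940. Total 2940.
Difference: |13110 − 2940| = 10170.

10170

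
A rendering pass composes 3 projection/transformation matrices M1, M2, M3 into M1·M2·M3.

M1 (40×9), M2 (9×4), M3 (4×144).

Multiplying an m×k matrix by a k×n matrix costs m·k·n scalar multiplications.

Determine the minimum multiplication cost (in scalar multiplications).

24480

Order (M1·(M2·M3)): (M2·M3): 9×4 by 4×144 → 9×144, cost 9·4·144 = 5184; (M1·(M2·M3)): 40×9 by 9×144 → 40×144, cost 40·9·144 = 51840; cumulative 57024. Total 57024.
Order ((M1·M2)·M3): (M1·M2): 40×9 by 9×4 → 40×4, cost 40·9·4 = 1440; ((M1·M2)·M3): 40×4 by 4×144 → 40×144, cost 40·4·144 = 23040; cumulative 24480. Total 24480.
Minimum: 24480.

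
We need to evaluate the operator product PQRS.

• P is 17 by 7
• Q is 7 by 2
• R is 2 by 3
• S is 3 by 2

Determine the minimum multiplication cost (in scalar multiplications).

278

Adjacent pairs: PQ = 17·7·2 = 238; QR = 7·2·3 = 42; RS = 2·3·2 = 12.
Length 3: P..R: k=1: 0+42+17·7·3=399; k=2: 238+0+17·2·3=340 → min 340 | Q..S: k=2: 0+12+7·2·2=40; k=3: 42+0+7·3·2=84 → min 40.
Length 4: P..S: k=1: 0+40+17·7·2=278; k=2: 238+12+17·2·2=318; k=3: 340+0+17·3·2=442 → min 278.
Optimal order: (P(Q(RS))) with cost 278.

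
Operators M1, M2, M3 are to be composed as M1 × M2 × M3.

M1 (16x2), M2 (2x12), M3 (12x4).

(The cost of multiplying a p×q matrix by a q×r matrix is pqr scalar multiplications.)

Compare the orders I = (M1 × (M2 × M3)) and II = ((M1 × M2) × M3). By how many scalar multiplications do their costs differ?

928

Order I = (M1 × (M2 × M3)): (M2 × M3): 2×12 by 12×4 → 2×4, cost 2·12·4 = 96; (M1 × (M2 × M3)): 16×2 by 2×4 → 16×4, cost 16·2·4 = 128; cumulative 224. Total 224.
Order II = ((M1 × M2) × M3): (M1 × M2): 16×2 by 2×12 → 16×12, cost 16·2·12 = 384; ((M1 × M2) × M3): 16×12 by 12×4 → 16×4, cost 16·12·4 = 768; cumulative 1152. Total 1152.
Difference: |224 − 1152| = 928.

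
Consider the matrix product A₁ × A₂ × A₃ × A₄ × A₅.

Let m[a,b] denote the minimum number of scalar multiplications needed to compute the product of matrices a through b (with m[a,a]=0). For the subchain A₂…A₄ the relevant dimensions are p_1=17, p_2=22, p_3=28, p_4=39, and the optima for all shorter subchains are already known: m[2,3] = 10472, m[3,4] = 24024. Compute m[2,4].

m[2,4] = min over k∈[2,3] of m[2,k]+m[k+1,4]+p_{1}·p_k·p_{4}.
k=2: 0 + 24024 + 17·22·39 = 38610; k=3: 10472 + 0 + 17·28·39 = 29036.
Minimum: 29036 at k=3.

29036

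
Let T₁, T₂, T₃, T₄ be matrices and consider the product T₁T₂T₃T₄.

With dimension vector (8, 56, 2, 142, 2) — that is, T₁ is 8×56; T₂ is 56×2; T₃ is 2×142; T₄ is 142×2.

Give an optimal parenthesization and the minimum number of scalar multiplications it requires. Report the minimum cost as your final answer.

1496

Adjacent pairs: T₁T₂ = 8·56·2 = 896; T₂T₃ = 56·2·142 = 15904; T₃T₄ = 2·142·2 = 568.
Length 3: T₁..T₃: k=1: 0+15904+8·56·142=79520; k=2: 896+0+8·2·142=3168 → min 3168 | T₂..T₄: k=2: 0+568+56·2·2=792; k=3: 15904+0+56·142·2=31808 → min 792.
Length 4: T₁..T₄: k=1: 0+792+8·56·2=1688; k=2: 896+568+8·2·2=1496; k=3: 3168+0+8·142·2=5440 → min 1496.
Optimal parenthesization: ((T₁T₂)(T₃T₄)) with cost 1496.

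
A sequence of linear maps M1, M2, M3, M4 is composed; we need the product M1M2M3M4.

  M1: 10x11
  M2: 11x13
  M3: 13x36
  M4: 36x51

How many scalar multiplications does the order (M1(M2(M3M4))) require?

(M3M4): 13×36 by 36×51 → 13×51, cost 13·36·51 = 23868
(M2(M3M4)): 11×13 by 13×51 → 11×51, cost 11·13·51 = 7293; cumulative 31161
(M1(M2(M3M4))): 10×11 by 11×51 → 10×51, cost 10·11·51 = 5610; cumulative 36771
Total: 36771 scalar multiplications.

36771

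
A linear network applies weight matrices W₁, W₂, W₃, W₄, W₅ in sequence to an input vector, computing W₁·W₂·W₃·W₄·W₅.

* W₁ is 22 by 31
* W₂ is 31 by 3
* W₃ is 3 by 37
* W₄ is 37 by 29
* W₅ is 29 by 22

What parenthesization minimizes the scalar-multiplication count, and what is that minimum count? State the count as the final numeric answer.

Adjacent pairs: W₁W₂ = 22·31·3 = 2046; W₂W₃ = 31·3·37 = 3441; W₃W₄ = 3·37·29 = 3219; W₄W₅ = 37·29·22 = 23606.
Length 3: W₁..W₃: k=1: 0+3441+22·31·37=28675; k=2: 2046+0+22·3·37=4488 → min 4488 | W₂..W₄: k=2: 0+3219+31·3·29=5916; k=3: 3441+0+31·37·29=36704 → min 5916 | W₃..W₅: k=3: 0+23606+3·37·22=26048; k=4: 3219+0+3·29·22=5133 → min 5133.
Length 4: W₁..W₄: k=1: 0+5916+22·31·29=25694; k=2: 2046+3219+22·3·29=7179; k=3: 4488+0+22·37·29=28094 → min 7179 | W₂..W₅: k=2: 0+5133+31·3·22=7179; k=3: 3441+23606+31·37·22=52281; k=4: 5916+0+31·29·22=25694 → min 7179.
Length 5: W₁..W₅: k=1: 0+7179+22·31·22=22183; k=2: 2046+5133+22·3·22=8631; k=3: 4488+23606+22·37·22=46002; k=4: 7179+0+22·29·22=21215 → min 8631.
Optimal parenthesization: ((W₁·W₂)·((W₃·W₄)·W₅)) with cost 8631.

8631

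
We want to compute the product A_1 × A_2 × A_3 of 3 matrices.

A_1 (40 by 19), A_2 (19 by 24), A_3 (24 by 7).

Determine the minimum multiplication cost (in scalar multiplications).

8512

Order (A_1 × (A_2 × A_3)): (A_2 × A_3): 19×24 by 24×7 → 19×7, cost 19·24·7 = 3192; (A_1 × (A_2 × A_3)): 40×19 by 19×7 → 40×7, cost 40·19·7 = 5320; cumulative 8512. Total 8512.
Order ((A_1 × A_2) × A_3): (A_1 × A_2): 40×19 by 19×24 → 40×24, cost 40·19·24 = 18240; ((A_1 × A_2) × A_3): 40×24 by 24×7 → 40×7, cost 40·24·7 = 6720; cumulative 24960. Total 24960.
Minimum: 8512.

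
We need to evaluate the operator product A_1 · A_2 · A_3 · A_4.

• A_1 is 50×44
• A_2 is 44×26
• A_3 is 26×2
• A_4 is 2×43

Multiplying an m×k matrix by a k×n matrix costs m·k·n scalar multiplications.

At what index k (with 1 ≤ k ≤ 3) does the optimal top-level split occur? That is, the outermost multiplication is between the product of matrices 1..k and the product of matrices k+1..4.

Adjacent pairs: A_1A_2 = 50·44·26 = 57200; A_2A_3 = 44·26·2 = 2288; A_3A_4 = 26·2·43 = 2236.
Length 3: A_1..A_3: k=1: 0+2288+50·44·2=6688; k=2: 57200+0+50·26·2=59800 → min 6688 | A_2..A_4: k=2: 0+2236+44·26·43=51428; k=3: 2288+0+44·2·43=6072 → min 6072.
Top-level splits: k=1: (A_1..A_1)·(A_2..A_4) → 0+6072+50·44·43 = 100672; k=2: (A_1..A_2)·(A_3..A_4) → 57200+2236+50·26·43 = 115336; k=3: (A_1..A_3)·(A_4..A_4) → 6688+0+50·2·43 = 10988.
Best split is after A_3, i.e. k = 3.

3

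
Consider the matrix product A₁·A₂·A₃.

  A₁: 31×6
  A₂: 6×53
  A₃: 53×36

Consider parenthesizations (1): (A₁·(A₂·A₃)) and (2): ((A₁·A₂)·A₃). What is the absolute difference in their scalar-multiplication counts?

50862

Order (1) = (A₁·(A₂·A₃)): (A₂·A₃): 6×53 by 53×36 → 6×36, cost 6·53·36 = 11448; (A₁·(A₂·A₃)): 31×6 by 6×36 → 31×36, cost 31·6·36 = 6696; cumulative 18144. Total 18144.
Order (2) = ((A₁·A₂)·A₃): (A₁·A₂): 31×6 by 6×53 → 31×53, cost 31·6·53 = 9858; ((A₁·A₂)·A₃): 31×53 by 53×36 → 31×36, cost 31·53·36 = 59148; cumulative 69006. Total 69006.
Difference: |18144 − 69006| = 50862.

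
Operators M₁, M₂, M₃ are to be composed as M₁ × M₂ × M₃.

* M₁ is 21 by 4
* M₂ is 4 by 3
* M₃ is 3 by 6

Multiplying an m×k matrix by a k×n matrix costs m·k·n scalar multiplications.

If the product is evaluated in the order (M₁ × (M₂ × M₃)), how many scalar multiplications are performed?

(M₂ × M₃): 4×3 by 3×6 → 4×6, cost 4·3·6 = 72
(M₁ × (M₂ × M₃)): 21×4 by 4×6 → 21×6, cost 21·4·6 = 504; cumulative 576
Total: 576 scalar multiplications.

576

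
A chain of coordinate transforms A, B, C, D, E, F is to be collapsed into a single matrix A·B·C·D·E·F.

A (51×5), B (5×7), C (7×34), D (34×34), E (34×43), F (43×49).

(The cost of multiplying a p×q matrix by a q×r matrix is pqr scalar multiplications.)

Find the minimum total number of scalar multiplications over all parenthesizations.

37310

Adjacent pairs: AB = 51·5·7 = 1785; BC = 5·7·34 = 1190; CD = 7·34·34 = 8092; DE = 34·34·43 = 49708; EF = 34·43·49 = 71638.
Length 3: A..C: k=1: 0+1190+51·5·34=9860; k=2: 1785+0+51·7·34=13923 → min 9860 | B..D: k=2: 0+8092+5·7·34=9282; k=3: 1190+0+5·34·34=6970 → min 6970 | C..E: k=3: 0+49708+7·34·43=59942; k=4: 8092+0+7·34·43=18326 → min 18326 | D..F: k=4: 0+71638+34·34·49=128282; k=5: 49708+0+34·43·49=121346 → min 121346.
Length 4: A..D: k=1: 0+6970+51·5·34=15640; k=2: 1785+8092+51·7·34=22015; k=3: 9860+0+51·34·34=68816 → min 15640 | B..E: k=2: 0+18326+5·7·43=19831; k=3: 1190+49708+5·34·43=58208; k=4: 6970+0+5·34·43=14280 → min 14280 | C..F: k=3: 0+121346+7·34·49=133008; k=4: 8092+71638+7·34·49=91392; k=5: 18326+0+7·43·49=33075 → min 33075.
Length 5: A..E: k=1: 0+14280+51·5·43=25245; k=2: 1785+18326+51·7·43=35462; k=3: 9860+49708+51·34·43=134130; k=4: 15640+0+51·34·43=90202 → min 25245 | B..F: k=2: 0+33075+5·7·49=34790; k=3: 1190+121346+5·34·49=130866; k=4: 6970+71638+5·34·49=86938; k=5: 14280+0+5·43·49=24815 → min 24815.
Length 6: A..F: k=1: 0+24815+51·5·49=37310; k=2: 1785+33075+51·7·49=52353; k=3: 9860+121346+51·34·49=216172; k=4: 15640+71638+51·34·49=172244; k=5: 25245+0+51·43·49=132702 → min 37310.
Optimal order: (A·((((B·C)·D)·E)·F)) with cost 37310.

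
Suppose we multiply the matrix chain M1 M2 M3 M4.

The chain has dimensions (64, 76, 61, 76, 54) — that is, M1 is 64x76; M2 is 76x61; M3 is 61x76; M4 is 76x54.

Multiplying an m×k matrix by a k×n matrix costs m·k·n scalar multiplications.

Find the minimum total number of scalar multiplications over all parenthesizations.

757864

Adjacent pairs: M1M2 = 64·76·61 = 296704; M2M3 = 76·61·76 = 352336; M3M4 = 61·76·54 = 250344.
Length 3: M1..M3: k=1: 0+352336+64·76·76=722000; k=2: 296704+0+64·61·76=593408 → min 593408 | M2..M4: k=2: 0+250344+76·61·54=500688; k=3: 352336+0+76·76·54=664240 → min 500688.
Length 4: M1..M4: k=1: 0+500688+64·76·54=763344; k=2: 296704+250344+64·61·54=757864; k=3: 593408+0+64·76·54=856064 → min 757864.
Optimal order: ((M1 M2) (M3 M4)) with cost 757864.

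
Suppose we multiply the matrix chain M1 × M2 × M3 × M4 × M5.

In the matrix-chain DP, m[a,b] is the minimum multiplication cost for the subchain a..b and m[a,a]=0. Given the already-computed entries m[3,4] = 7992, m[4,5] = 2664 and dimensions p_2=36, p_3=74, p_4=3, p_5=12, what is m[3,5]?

9288

m[3,5] = min over k∈[3,4] of m[3,k]+m[k+1,5]+p_{2}·p_k·p_{5}.
k=3: 0 + 2664 + 36·74·12 = 34632; k=4: 7992 + 0 + 36·3·12 = 9288.
Minimum: 9288 at k=4.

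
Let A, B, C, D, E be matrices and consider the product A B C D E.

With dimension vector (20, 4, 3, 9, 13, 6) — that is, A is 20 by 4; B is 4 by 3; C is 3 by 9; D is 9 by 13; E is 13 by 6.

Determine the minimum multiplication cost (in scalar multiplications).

Adjacent pairs: AB = 20·4·3 = 240; BC = 4·3·9 = 108; CD = 3·9·13 = 351; DE = 9·13·6 = 702.
Length 3: A..C: k=1: 0+108+20·4·9=828; k=2: 240+0+20·3·9=780 → min 780 | B..D: k=2: 0+351+4·3·13=507; k=3: 108+0+4·9·13=576 → min 507 | C..E: k=3: 0+702+3·9·6=864; k=4: 351+0+3·13·6=585 → min 585.
Length 4: A..D: k=1: 0+507+20·4·13=1547; k=2: 240+351+20·3·13=1371; k=3: 780+0+20·9·13=3120 → min 1371 | B..E: k=2: 0+585+4·3·6=657; k=3: 108+702+4·9·6=1026; k=4: 507+0+4·13·6=819 → min 657.
Length 5: A..E: k=1: 0+657+20·4·6=1137; k=2: 240+585+20·3·6=1185; k=3: 780+702+20·9·6=2562; k=4: 1371+0+20·13·6=2931 → min 1137.
Optimal order: (A (B ((C D) E))) with cost 1137.

1137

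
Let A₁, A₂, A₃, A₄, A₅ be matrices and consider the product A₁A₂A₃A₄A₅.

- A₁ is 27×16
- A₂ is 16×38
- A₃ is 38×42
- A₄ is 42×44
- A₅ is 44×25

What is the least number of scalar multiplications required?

83504

Adjacent pairs: A₁A₂ = 27·16·38 = 16416; A₂A₃ = 16·38·42 = 25536; A₃A₄ = 38·42·44 = 70224; A₄A₅ = 42·44·25 = 46200.
Length 3: A₁..A₃: k=1: 0+25536+27·16·42=43680; k=2: 16416+0+27·38·42=59508 → min 43680 | A₂..A₄: k=2: 0+70224+16·38·44=96976; k=3: 25536+0+16·42·44=55104 → min 55104 | A₃..A₅: k=3: 0+46200+38·42·25=86100; k=4: 70224+0+38·44·25=112024 → min 86100.
Length 4: A₁..A₄: k=1: 0+55104+27·16·44=74112; k=2: 16416+70224+27·38·44=131784; k=3: 43680+0+27·42·44=93576 → min 74112 | A₂..A₅: k=2: 0+86100+16·38·25=101300; k=3: 25536+46200+16·42·25=88536; k=4: 55104+0+16·44·25=72704 → min 72704.
Length 5: A₁..A₅: k=1: 0+72704+27·16·25=83504; k=2: 16416+86100+27·38·25=128166; k=3: 43680+46200+27·42·25=118230; k=4: 74112+0+27·44·25=103812 → min 83504.
Optimal order: (A₁(((A₂A₃)A₄)A₅)) with cost 83504.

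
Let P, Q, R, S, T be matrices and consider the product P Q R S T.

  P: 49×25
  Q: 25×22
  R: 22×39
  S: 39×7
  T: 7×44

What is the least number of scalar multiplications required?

Adjacent pairs: PQ = 49·25·22 = 26950; QR = 25·22·39 = 21450; RS = 22·39·7 = 6006; ST = 39·7·44 = 12012.
Length 3: P..R: k=1: 0+21450+49·25·39=69225; k=2: 26950+0+49·22·39=68992 → min 68992 | Q..S: k=2: 0+6006+25·22·7=9856; k=3: 21450+0+25·39·7=28275 → min 9856 | R..T: k=3: 0+12012+22·39·44=49764; k=4: 6006+0+22·7·44=12782 → min 12782.
Length 4: P..S: k=1: 0+9856+49·25·7=18431; k=2: 26950+6006+49·22·7=40502; k=3: 68992+0+49·39·7=82369 → min 18431 | Q..T: k=2: 0+12782+25·22·44=36982; k=3: 21450+12012+25·39·44=76362; k=4: 9856+0+25·7·44=17556 → min 17556.
Length 5: P..T: k=1: 0+17556+49·25·44=71456; k=2: 26950+12782+49·22·44=87164; k=3: 68992+12012+49·39·44=165088; k=4: 18431+0+49·7·44=33523 → min 33523.
Optimal order: ((P (Q (R S))) T) with cost 33523.

33523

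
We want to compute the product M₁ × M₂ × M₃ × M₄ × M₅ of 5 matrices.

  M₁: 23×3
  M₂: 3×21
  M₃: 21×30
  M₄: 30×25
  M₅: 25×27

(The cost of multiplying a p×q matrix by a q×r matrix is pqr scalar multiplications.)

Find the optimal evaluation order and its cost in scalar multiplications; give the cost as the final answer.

8028

Adjacent pairs: M₁M₂ = 23·3·21 = 1449; M₂M₃ = 3·21·30 = 1890; M₃M₄ = 21·30·25 = 15750; M₄M₅ = 30·25·27 = 20250.
Length 3: M₁..M₃: k=1: 0+1890+23·3·30=3960; k=2: 1449+0+23·21·30=15939 → min 3960 | M₂..M₄: k=2: 0+15750+3·21·25=17325; k=3: 1890+0+3·30·25=4140 → min 4140 | M₃..M₅: k=3: 0+20250+21·30·27=37260; k=4: 15750+0+21·25·27=29925 → min 29925.
Length 4: M₁..M₄: k=1: 0+4140+23·3·25=5865; k=2: 1449+15750+23·21·25=29274; k=3: 3960+0+23·30·25=21210 → min 5865 | M₂..M₅: k=2: 0+29925+3·21·27=31626; k=3: 1890+20250+3·30·27=24570; k=4: 4140+0+3·25·27=6165 → min 6165.
Length 5: M₁..M₅: k=1: 0+6165+23·3·27=8028; k=2: 1449+29925+23·21·27=44415; k=3: 3960+20250+23·30·27=42840; k=4: 5865+0+23·25·27=21390 → min 8028.
Optimal parenthesization: (M₁ × (((M₂ × M₃) × M₄) × M₅)) with cost 8028.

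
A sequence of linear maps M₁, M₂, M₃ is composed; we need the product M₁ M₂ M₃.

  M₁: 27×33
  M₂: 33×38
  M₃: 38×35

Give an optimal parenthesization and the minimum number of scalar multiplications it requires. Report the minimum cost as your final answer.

69768

(M₁ (M₂ M₃)): cost 75075.
((M₁ M₂) M₃): cost 69768.
Optimal: ((M₁ M₂) M₃) with cost 69768.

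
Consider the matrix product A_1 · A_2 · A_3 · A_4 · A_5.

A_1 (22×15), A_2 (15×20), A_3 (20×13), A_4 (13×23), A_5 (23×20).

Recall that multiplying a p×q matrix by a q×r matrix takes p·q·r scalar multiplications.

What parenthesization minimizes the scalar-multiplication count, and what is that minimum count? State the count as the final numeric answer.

19890

Adjacent pairs: A_1A_2 = 22·15·20 = 6600; A_2A_3 = 15·20·13 = 3900; A_3A_4 = 20·13·23 = 5980; A_4A_5 = 13·23·20 = 5980.
Length 3: A_1..A_3: k=1: 0+3900+22·15·13=8190; k=2: 6600+0+22·20·13=12320 → min 8190 | A_2..A_4: k=2: 0+5980+15·20·23=12880; k=3: 3900+0+15·13·23=8385 → min 8385 | A_3..A_5: k=3: 0+5980+20·13·20=11180; k=4: 5980+0+20·23·20=15180 → min 11180.
Length 4: A_1..A_4: k=1: 0+8385+22·15·23=15975; k=2: 6600+5980+22·20·23=22700; k=3: 8190+0+22·13·23=14768 → min 14768 | A_2..A_5: k=2: 0+11180+15·20·20=17180; k=3: 3900+5980+15·13·20=13780; k=4: 8385+0+15·23·20=15285 → min 13780.
Length 5: A_1..A_5: k=1: 0+13780+22·15·20=20380; k=2: 6600+11180+22·20·20=26580; k=3: 8190+5980+22·13·20=19890; k=4: 14768+0+22·23·20=24888 → min 19890.
Optimal parenthesization: ((A_1 · (A_2 · A_3)) · (A_4 · A_5)) with cost 19890.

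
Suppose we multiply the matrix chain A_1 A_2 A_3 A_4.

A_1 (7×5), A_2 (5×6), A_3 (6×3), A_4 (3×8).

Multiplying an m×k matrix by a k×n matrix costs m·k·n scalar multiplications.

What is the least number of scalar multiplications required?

Adjacent pairs: A_1A_2 = 7·5·6 = 210; A_2A_3 = 5·6·3 = 90; A_3A_4 = 6·3·8 = 144.
Length 3: A_1..A_3: k=1: 0+90+7·5·3=195; k=2: 210+0+7·6·3=336 → min 195 | A_2..A_4: k=2: 0+144+5·6·8=384; k=3: 90+0+5·3·8=210 → min 210.
Length 4: A_1..A_4: k=1: 0+210+7·5·8=490; k=2: 210+144+7·6·8=690; k=3: 195+0+7·3·8=363 → min 363.
Optimal order: ((A_1 (A_2 A_3)) A_4) with cost 363.

363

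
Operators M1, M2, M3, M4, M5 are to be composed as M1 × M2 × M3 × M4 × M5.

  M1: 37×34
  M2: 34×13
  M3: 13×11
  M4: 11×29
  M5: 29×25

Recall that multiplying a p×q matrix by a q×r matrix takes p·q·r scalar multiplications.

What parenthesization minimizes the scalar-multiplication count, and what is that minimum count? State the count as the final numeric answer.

Adjacent pairs: M1M2 = 37·34·13 = 16354; M2M3 = 34·13·11 = 4862; M3M4 = 13·11·29 = 4147; M4M5 = 11·29·25 = 7975.
Length 3: M1..M3: k=1: 0+4862+37·34·11=18700; k=2: 16354+0+37·13·11=21645 → min 18700 | M2..M4: k=2: 0+4147+34·13·29=16965; k=3: 4862+0+34·11·29=15708 → min 15708 | M3..M5: k=3: 0+7975+13·11·25=11550; k=4: 4147+0+13·29·25=13572 → min 11550.
Length 4: M1..M4: k=1: 0+15708+37·34·29=52190; k=2: 16354+4147+37·13·29=34450; k=3: 18700+0+37·11·29=30503 → min 30503 | M2..M5: k=2: 0+11550+34·13·25=22600; k=3: 4862+7975+34·11·25=22187; k=4: 15708+0+34·29·25=40358 → min 22187.
Length 5: M1..M5: k=1: 0+22187+37·34·25=53637; k=2: 16354+11550+37·13·25=39929; k=3: 18700+7975+37·11·25=36850; k=4: 30503+0+37·29·25=57328 → min 36850.
Optimal parenthesization: ((M1 × (M2 × M3)) × (M4 × M5)) with cost 36850.

36850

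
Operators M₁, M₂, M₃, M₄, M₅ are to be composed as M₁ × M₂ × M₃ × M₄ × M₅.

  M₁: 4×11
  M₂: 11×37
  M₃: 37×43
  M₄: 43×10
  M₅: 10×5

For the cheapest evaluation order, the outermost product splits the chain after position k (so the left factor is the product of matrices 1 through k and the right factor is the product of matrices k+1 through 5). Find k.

4

Adjacent pairs: M₁M₂ = 4·11·37 = 1628; M₂M₃ = 11·37·43 = 17501; M₃M₄ = 37·43·10 = 15910; M₄M₅ = 43·10·5 = 2150.
Length 3: M₁..M₃: k=1: 0+17501+4·11·43=19393; k=2: 1628+0+4·37·43=7992 → min 7992 | M₂..M₄: k=2: 0+15910+11·37·10=19980; k=3: 17501+0+11·43·10=22231 → min 19980 | M₃..M₅: k=3: 0+2150+37·43·5=10105; k=4: 15910+0+37·10·5=17760 → min 10105.
Length 4: M₁..M₄: k=1: 0+19980+4·11·10=20420; k=2: 1628+15910+4·37·10=19018; k=3: 7992+0+4·43·10=9712 → min 9712 | M₂..M₅: k=2: 0+10105+11·37·5=12140; k=3: 17501+2150+11·43·5=22016; k=4: 19980+0+11·10·5=20530 → min 12140.
Top-level splits: k=1: (M₁..M₁)·(M₂..M₅) → 0+12140+4·11·5 = 12360; k=2: (M₁..M₂)·(M₃..M₅) → 1628+10105+4·37·5 = 12473; k=3: (M₁..M₃)·(M₄..M₅) → 7992+2150+4·43·5 = 11002; k=4: (M₁..M₄)·(M₅..M₅) → 9712+0+4·10·5 = 9912.
Best split is after M₄, i.e. k = 4.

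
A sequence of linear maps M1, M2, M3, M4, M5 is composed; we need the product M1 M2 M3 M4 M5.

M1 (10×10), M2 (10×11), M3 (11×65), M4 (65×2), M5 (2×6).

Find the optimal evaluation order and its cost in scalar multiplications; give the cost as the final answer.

1970

Adjacent pairs: M1M2 = 10·10·11 = 1100; M2M3 = 10·11·65 = 7150; M3M4 = 11·65·2 = 1430; M4M5 = 65·2·6 = 780.
Length 3: M1..M3: k=1: 0+7150+10·10·65=13650; k=2: 1100+0+10·11·65=8250 → min 8250 | M2..M4: k=2: 0+1430+10·11·2=1650; k=3: 7150+0+10·65·2=8450 → min 1650 | M3..M5: k=3: 0+780+11·65·6=5070; k=4: 1430+0+11·2·6=1562 → min 1562.
Length 4: M1..M4: k=1: 0+1650+10·10·2=1850; k=2: 1100+1430+10·11·2=2750; k=3: 8250+0+10·65·2=9550 → min 1850 | M2..M5: k=2: 0+1562+10·11·6=2222; k=3: 7150+780+10·65·6=11830; k=4: 1650+0+10·2·6=1770 → min 1770.
Length 5: M1..M5: k=1: 0+1770+10·10·6=2370; k=2: 1100+1562+10·11·6=3322; k=3: 8250+780+10·65·6=12930; k=4: 1850+0+10·2·6=1970 → min 1970.
Optimal parenthesization: ((M1 (M2 (M3 M4))) M5) with cost 1970.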